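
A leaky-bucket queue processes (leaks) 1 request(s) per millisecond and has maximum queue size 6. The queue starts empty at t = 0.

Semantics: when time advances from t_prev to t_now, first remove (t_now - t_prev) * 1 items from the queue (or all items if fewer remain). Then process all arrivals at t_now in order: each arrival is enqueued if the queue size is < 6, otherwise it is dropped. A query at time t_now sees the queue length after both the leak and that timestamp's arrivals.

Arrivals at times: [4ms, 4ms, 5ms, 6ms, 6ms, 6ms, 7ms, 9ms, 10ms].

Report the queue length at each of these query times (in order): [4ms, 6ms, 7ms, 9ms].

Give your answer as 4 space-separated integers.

Answer: 2 4 4 3

Derivation:
Queue lengths at query times:
  query t=4ms: backlog = 2
  query t=6ms: backlog = 4
  query t=7ms: backlog = 4
  query t=9ms: backlog = 3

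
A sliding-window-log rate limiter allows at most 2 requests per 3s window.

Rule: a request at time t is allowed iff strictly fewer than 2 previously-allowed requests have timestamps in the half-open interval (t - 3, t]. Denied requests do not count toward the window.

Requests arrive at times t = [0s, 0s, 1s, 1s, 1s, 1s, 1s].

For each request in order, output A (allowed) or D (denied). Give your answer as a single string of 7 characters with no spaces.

Tracking allowed requests in the window:
  req#1 t=0s: ALLOW
  req#2 t=0s: ALLOW
  req#3 t=1s: DENY
  req#4 t=1s: DENY
  req#5 t=1s: DENY
  req#6 t=1s: DENY
  req#7 t=1s: DENY

Answer: AADDDDD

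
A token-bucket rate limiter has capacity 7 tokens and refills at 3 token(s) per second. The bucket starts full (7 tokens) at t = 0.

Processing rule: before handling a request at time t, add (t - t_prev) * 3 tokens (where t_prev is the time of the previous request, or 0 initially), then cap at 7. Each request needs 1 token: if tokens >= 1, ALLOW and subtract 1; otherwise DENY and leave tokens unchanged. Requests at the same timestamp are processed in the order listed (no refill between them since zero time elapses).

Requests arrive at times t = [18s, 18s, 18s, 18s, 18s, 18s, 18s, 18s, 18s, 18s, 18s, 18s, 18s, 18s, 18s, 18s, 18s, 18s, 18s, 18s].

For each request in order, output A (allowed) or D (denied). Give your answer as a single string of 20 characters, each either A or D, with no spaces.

Answer: AAAAAAADDDDDDDDDDDDD

Derivation:
Simulating step by step:
  req#1 t=18s: ALLOW
  req#2 t=18s: ALLOW
  req#3 t=18s: ALLOW
  req#4 t=18s: ALLOW
  req#5 t=18s: ALLOW
  req#6 t=18s: ALLOW
  req#7 t=18s: ALLOW
  req#8 t=18s: DENY
  req#9 t=18s: DENY
  req#10 t=18s: DENY
  req#11 t=18s: DENY
  req#12 t=18s: DENY
  req#13 t=18s: DENY
  req#14 t=18s: DENY
  req#15 t=18s: DENY
  req#16 t=18s: DENY
  req#17 t=18s: DENY
  req#18 t=18s: DENY
  req#19 t=18s: DENY
  req#20 t=18s: DENY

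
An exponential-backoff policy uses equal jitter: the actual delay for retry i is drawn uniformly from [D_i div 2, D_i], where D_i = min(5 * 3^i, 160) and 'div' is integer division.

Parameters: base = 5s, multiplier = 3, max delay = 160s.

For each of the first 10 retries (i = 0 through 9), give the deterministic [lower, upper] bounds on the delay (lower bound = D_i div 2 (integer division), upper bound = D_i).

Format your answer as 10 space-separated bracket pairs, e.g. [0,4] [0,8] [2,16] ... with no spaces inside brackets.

Computing bounds per retry:
  i=0: D_i=min(5*3^0,160)=5, bounds=[2,5]
  i=1: D_i=min(5*3^1,160)=15, bounds=[7,15]
  i=2: D_i=min(5*3^2,160)=45, bounds=[22,45]
  i=3: D_i=min(5*3^3,160)=135, bounds=[67,135]
  i=4: D_i=min(5*3^4,160)=160, bounds=[80,160]
  i=5: D_i=min(5*3^5,160)=160, bounds=[80,160]
  i=6: D_i=min(5*3^6,160)=160, bounds=[80,160]
  i=7: D_i=min(5*3^7,160)=160, bounds=[80,160]
  i=8: D_i=min(5*3^8,160)=160, bounds=[80,160]
  i=9: D_i=min(5*3^9,160)=160, bounds=[80,160]

Answer: [2,5] [7,15] [22,45] [67,135] [80,160] [80,160] [80,160] [80,160] [80,160] [80,160]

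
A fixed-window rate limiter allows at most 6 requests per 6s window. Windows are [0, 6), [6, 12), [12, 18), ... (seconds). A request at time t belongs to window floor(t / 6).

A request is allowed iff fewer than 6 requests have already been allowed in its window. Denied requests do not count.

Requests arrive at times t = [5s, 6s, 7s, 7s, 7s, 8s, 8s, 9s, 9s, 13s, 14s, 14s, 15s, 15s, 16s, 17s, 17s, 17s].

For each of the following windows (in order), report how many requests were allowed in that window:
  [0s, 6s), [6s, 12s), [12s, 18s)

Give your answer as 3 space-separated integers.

Processing requests:
  req#1 t=5s (window 0): ALLOW
  req#2 t=6s (window 1): ALLOW
  req#3 t=7s (window 1): ALLOW
  req#4 t=7s (window 1): ALLOW
  req#5 t=7s (window 1): ALLOW
  req#6 t=8s (window 1): ALLOW
  req#7 t=8s (window 1): ALLOW
  req#8 t=9s (window 1): DENY
  req#9 t=9s (window 1): DENY
  req#10 t=13s (window 2): ALLOW
  req#11 t=14s (window 2): ALLOW
  req#12 t=14s (window 2): ALLOW
  req#13 t=15s (window 2): ALLOW
  req#14 t=15s (window 2): ALLOW
  req#15 t=16s (window 2): ALLOW
  req#16 t=17s (window 2): DENY
  req#17 t=17s (window 2): DENY
  req#18 t=17s (window 2): DENY

Allowed counts by window: 1 6 6

Answer: 1 6 6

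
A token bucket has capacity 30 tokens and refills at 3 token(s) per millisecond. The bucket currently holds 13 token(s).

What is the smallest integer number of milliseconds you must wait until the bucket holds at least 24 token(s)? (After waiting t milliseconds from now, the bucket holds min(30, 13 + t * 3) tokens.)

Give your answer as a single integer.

Answer: 4

Derivation:
Need 13 + t * 3 >= 24, so t >= 11/3.
Smallest integer t = ceil(11/3) = 4.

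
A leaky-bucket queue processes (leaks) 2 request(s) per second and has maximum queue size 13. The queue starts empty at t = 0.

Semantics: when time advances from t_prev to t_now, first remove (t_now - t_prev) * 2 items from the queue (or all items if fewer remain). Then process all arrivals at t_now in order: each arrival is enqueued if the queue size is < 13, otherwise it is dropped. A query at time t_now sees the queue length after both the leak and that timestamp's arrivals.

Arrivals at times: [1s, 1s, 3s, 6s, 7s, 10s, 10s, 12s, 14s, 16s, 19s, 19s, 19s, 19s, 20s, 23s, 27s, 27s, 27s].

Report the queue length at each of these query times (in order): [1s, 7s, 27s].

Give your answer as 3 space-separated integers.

Answer: 2 1 3

Derivation:
Queue lengths at query times:
  query t=1s: backlog = 2
  query t=7s: backlog = 1
  query t=27s: backlog = 3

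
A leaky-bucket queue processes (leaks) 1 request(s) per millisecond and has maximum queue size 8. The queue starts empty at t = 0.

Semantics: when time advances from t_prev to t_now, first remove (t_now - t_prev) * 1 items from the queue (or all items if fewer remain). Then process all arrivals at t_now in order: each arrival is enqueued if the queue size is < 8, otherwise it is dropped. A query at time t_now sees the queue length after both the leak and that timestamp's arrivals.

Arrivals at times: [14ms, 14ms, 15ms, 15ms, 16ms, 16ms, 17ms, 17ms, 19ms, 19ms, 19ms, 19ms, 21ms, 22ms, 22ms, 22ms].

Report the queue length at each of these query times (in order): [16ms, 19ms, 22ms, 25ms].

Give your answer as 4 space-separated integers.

Answer: 4 7 8 5

Derivation:
Queue lengths at query times:
  query t=16ms: backlog = 4
  query t=19ms: backlog = 7
  query t=22ms: backlog = 8
  query t=25ms: backlog = 5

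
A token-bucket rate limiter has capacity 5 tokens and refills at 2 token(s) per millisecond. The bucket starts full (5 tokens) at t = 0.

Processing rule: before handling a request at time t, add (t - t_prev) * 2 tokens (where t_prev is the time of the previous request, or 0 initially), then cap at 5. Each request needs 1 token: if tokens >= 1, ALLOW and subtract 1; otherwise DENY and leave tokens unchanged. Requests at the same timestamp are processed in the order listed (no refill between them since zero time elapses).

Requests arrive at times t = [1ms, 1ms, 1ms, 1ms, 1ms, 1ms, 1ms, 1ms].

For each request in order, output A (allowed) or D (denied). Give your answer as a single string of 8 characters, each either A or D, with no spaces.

Answer: AAAAADDD

Derivation:
Simulating step by step:
  req#1 t=1ms: ALLOW
  req#2 t=1ms: ALLOW
  req#3 t=1ms: ALLOW
  req#4 t=1ms: ALLOW
  req#5 t=1ms: ALLOW
  req#6 t=1ms: DENY
  req#7 t=1ms: DENY
  req#8 t=1ms: DENY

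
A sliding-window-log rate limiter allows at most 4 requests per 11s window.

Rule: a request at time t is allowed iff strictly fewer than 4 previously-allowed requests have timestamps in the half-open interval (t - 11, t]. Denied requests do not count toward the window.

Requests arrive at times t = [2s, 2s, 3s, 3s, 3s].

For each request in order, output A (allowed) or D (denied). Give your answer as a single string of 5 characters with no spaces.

Tracking allowed requests in the window:
  req#1 t=2s: ALLOW
  req#2 t=2s: ALLOW
  req#3 t=3s: ALLOW
  req#4 t=3s: ALLOW
  req#5 t=3s: DENY

Answer: AAAAD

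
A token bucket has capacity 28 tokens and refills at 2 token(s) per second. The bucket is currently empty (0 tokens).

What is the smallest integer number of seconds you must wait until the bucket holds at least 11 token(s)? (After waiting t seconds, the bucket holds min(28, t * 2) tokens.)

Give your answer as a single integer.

Answer: 6

Derivation:
Need t * 2 >= 11, so t >= 11/2.
Smallest integer t = ceil(11/2) = 6.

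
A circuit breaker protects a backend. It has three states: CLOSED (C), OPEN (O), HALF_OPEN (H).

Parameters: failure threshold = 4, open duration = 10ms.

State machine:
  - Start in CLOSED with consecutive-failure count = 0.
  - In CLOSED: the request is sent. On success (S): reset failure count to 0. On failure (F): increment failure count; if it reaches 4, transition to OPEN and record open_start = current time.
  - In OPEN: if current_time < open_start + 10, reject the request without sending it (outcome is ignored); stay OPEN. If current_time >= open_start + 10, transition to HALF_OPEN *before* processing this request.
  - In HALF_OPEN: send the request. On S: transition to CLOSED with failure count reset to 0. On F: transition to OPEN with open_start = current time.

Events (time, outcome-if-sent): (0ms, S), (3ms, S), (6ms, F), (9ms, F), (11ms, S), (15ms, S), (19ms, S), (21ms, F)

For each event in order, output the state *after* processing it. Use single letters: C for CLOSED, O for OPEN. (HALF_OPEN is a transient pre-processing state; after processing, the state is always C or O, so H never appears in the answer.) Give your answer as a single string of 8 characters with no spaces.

State after each event:
  event#1 t=0ms outcome=S: state=CLOSED
  event#2 t=3ms outcome=S: state=CLOSED
  event#3 t=6ms outcome=F: state=CLOSED
  event#4 t=9ms outcome=F: state=CLOSED
  event#5 t=11ms outcome=S: state=CLOSED
  event#6 t=15ms outcome=S: state=CLOSED
  event#7 t=19ms outcome=S: state=CLOSED
  event#8 t=21ms outcome=F: state=CLOSED

Answer: CCCCCCCC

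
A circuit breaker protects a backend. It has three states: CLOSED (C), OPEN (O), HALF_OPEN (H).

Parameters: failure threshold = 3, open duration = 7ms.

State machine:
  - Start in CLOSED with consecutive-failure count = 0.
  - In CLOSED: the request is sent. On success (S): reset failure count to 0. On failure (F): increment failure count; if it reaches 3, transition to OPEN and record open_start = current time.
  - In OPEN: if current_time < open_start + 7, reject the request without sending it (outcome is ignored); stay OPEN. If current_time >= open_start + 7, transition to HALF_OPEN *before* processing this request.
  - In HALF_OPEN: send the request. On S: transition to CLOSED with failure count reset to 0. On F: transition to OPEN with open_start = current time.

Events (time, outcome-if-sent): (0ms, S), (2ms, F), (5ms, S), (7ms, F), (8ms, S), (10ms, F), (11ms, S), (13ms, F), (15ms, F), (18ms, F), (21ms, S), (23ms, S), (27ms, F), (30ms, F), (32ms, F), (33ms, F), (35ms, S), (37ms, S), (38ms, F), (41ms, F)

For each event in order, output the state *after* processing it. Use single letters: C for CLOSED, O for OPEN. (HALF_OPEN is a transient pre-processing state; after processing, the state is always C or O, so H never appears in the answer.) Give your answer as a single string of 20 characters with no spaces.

State after each event:
  event#1 t=0ms outcome=S: state=CLOSED
  event#2 t=2ms outcome=F: state=CLOSED
  event#3 t=5ms outcome=S: state=CLOSED
  event#4 t=7ms outcome=F: state=CLOSED
  event#5 t=8ms outcome=S: state=CLOSED
  event#6 t=10ms outcome=F: state=CLOSED
  event#7 t=11ms outcome=S: state=CLOSED
  event#8 t=13ms outcome=F: state=CLOSED
  event#9 t=15ms outcome=F: state=CLOSED
  event#10 t=18ms outcome=F: state=OPEN
  event#11 t=21ms outcome=S: state=OPEN
  event#12 t=23ms outcome=S: state=OPEN
  event#13 t=27ms outcome=F: state=OPEN
  event#14 t=30ms outcome=F: state=OPEN
  event#15 t=32ms outcome=F: state=OPEN
  event#16 t=33ms outcome=F: state=OPEN
  event#17 t=35ms outcome=S: state=CLOSED
  event#18 t=37ms outcome=S: state=CLOSED
  event#19 t=38ms outcome=F: state=CLOSED
  event#20 t=41ms outcome=F: state=CLOSED

Answer: CCCCCCCCCOOOOOOOCCCC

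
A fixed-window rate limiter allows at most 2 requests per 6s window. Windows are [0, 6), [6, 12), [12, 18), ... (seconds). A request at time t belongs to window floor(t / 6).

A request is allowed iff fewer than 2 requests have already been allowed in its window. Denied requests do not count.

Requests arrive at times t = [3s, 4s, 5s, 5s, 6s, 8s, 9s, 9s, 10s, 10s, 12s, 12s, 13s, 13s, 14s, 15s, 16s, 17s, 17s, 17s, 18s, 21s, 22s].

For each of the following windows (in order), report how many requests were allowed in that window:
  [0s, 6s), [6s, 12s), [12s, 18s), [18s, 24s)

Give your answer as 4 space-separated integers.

Answer: 2 2 2 2

Derivation:
Processing requests:
  req#1 t=3s (window 0): ALLOW
  req#2 t=4s (window 0): ALLOW
  req#3 t=5s (window 0): DENY
  req#4 t=5s (window 0): DENY
  req#5 t=6s (window 1): ALLOW
  req#6 t=8s (window 1): ALLOW
  req#7 t=9s (window 1): DENY
  req#8 t=9s (window 1): DENY
  req#9 t=10s (window 1): DENY
  req#10 t=10s (window 1): DENY
  req#11 t=12s (window 2): ALLOW
  req#12 t=12s (window 2): ALLOW
  req#13 t=13s (window 2): DENY
  req#14 t=13s (window 2): DENY
  req#15 t=14s (window 2): DENY
  req#16 t=15s (window 2): DENY
  req#17 t=16s (window 2): DENY
  req#18 t=17s (window 2): DENY
  req#19 t=17s (window 2): DENY
  req#20 t=17s (window 2): DENY
  req#21 t=18s (window 3): ALLOW
  req#22 t=21s (window 3): ALLOW
  req#23 t=22s (window 3): DENY

Allowed counts by window: 2 2 2 2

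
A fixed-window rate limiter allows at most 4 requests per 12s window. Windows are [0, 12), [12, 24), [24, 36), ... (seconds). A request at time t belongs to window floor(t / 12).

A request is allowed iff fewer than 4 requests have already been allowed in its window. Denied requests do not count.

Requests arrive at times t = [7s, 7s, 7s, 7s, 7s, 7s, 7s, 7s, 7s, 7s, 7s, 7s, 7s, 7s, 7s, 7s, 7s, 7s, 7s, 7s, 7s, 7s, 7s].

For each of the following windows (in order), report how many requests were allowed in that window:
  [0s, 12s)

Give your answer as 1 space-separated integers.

Processing requests:
  req#1 t=7s (window 0): ALLOW
  req#2 t=7s (window 0): ALLOW
  req#3 t=7s (window 0): ALLOW
  req#4 t=7s (window 0): ALLOW
  req#5 t=7s (window 0): DENY
  req#6 t=7s (window 0): DENY
  req#7 t=7s (window 0): DENY
  req#8 t=7s (window 0): DENY
  req#9 t=7s (window 0): DENY
  req#10 t=7s (window 0): DENY
  req#11 t=7s (window 0): DENY
  req#12 t=7s (window 0): DENY
  req#13 t=7s (window 0): DENY
  req#14 t=7s (window 0): DENY
  req#15 t=7s (window 0): DENY
  req#16 t=7s (window 0): DENY
  req#17 t=7s (window 0): DENY
  req#18 t=7s (window 0): DENY
  req#19 t=7s (window 0): DENY
  req#20 t=7s (window 0): DENY
  req#21 t=7s (window 0): DENY
  req#22 t=7s (window 0): DENY
  req#23 t=7s (window 0): DENY

Allowed counts by window: 4

Answer: 4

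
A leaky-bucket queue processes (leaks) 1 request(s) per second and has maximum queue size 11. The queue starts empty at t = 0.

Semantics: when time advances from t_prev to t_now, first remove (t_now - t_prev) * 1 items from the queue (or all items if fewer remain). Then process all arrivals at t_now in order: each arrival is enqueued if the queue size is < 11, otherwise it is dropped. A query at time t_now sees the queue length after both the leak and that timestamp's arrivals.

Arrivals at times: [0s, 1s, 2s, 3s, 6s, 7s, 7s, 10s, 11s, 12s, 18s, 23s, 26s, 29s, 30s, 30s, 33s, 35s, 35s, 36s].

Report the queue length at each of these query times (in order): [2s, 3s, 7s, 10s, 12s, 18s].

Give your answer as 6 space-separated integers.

Answer: 1 1 2 1 1 1

Derivation:
Queue lengths at query times:
  query t=2s: backlog = 1
  query t=3s: backlog = 1
  query t=7s: backlog = 2
  query t=10s: backlog = 1
  query t=12s: backlog = 1
  query t=18s: backlog = 1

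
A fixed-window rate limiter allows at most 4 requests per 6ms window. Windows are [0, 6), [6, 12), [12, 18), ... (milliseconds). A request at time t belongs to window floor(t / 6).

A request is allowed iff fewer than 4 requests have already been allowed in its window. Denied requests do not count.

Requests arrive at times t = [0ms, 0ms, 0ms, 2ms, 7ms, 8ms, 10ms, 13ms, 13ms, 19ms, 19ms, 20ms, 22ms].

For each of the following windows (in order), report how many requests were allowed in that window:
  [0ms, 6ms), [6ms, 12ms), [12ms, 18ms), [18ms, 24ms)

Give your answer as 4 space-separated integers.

Answer: 4 3 2 4

Derivation:
Processing requests:
  req#1 t=0ms (window 0): ALLOW
  req#2 t=0ms (window 0): ALLOW
  req#3 t=0ms (window 0): ALLOW
  req#4 t=2ms (window 0): ALLOW
  req#5 t=7ms (window 1): ALLOW
  req#6 t=8ms (window 1): ALLOW
  req#7 t=10ms (window 1): ALLOW
  req#8 t=13ms (window 2): ALLOW
  req#9 t=13ms (window 2): ALLOW
  req#10 t=19ms (window 3): ALLOW
  req#11 t=19ms (window 3): ALLOW
  req#12 t=20ms (window 3): ALLOW
  req#13 t=22ms (window 3): ALLOW

Allowed counts by window: 4 3 2 4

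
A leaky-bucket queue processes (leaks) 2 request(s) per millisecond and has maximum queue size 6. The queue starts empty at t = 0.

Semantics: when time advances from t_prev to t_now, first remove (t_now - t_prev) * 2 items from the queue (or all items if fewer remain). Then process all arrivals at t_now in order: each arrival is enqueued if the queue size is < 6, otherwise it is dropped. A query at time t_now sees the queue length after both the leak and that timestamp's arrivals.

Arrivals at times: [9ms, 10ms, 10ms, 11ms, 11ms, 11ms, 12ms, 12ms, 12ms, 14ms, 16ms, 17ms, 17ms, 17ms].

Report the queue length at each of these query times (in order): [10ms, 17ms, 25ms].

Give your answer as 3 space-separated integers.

Queue lengths at query times:
  query t=10ms: backlog = 2
  query t=17ms: backlog = 3
  query t=25ms: backlog = 0

Answer: 2 3 0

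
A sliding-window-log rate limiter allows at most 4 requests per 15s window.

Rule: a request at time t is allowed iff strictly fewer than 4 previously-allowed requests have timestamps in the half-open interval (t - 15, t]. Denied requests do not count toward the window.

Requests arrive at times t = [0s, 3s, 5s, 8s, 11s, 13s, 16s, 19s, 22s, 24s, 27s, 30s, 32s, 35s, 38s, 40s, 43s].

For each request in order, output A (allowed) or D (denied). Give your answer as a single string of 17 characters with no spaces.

Tracking allowed requests in the window:
  req#1 t=0s: ALLOW
  req#2 t=3s: ALLOW
  req#3 t=5s: ALLOW
  req#4 t=8s: ALLOW
  req#5 t=11s: DENY
  req#6 t=13s: DENY
  req#7 t=16s: ALLOW
  req#8 t=19s: ALLOW
  req#9 t=22s: ALLOW
  req#10 t=24s: ALLOW
  req#11 t=27s: DENY
  req#12 t=30s: DENY
  req#13 t=32s: ALLOW
  req#14 t=35s: ALLOW
  req#15 t=38s: ALLOW
  req#16 t=40s: ALLOW
  req#17 t=43s: DENY

Answer: AAAADDAAAADDAAAAD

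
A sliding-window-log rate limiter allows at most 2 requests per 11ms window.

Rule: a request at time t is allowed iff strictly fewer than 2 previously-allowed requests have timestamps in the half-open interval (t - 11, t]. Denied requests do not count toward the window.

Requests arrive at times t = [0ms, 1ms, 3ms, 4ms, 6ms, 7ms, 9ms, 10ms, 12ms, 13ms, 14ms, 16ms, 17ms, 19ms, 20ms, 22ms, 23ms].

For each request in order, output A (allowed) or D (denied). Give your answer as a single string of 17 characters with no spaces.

Tracking allowed requests in the window:
  req#1 t=0ms: ALLOW
  req#2 t=1ms: ALLOW
  req#3 t=3ms: DENY
  req#4 t=4ms: DENY
  req#5 t=6ms: DENY
  req#6 t=7ms: DENY
  req#7 t=9ms: DENY
  req#8 t=10ms: DENY
  req#9 t=12ms: ALLOW
  req#10 t=13ms: ALLOW
  req#11 t=14ms: DENY
  req#12 t=16ms: DENY
  req#13 t=17ms: DENY
  req#14 t=19ms: DENY
  req#15 t=20ms: DENY
  req#16 t=22ms: DENY
  req#17 t=23ms: ALLOW

Answer: AADDDDDDAADDDDDDA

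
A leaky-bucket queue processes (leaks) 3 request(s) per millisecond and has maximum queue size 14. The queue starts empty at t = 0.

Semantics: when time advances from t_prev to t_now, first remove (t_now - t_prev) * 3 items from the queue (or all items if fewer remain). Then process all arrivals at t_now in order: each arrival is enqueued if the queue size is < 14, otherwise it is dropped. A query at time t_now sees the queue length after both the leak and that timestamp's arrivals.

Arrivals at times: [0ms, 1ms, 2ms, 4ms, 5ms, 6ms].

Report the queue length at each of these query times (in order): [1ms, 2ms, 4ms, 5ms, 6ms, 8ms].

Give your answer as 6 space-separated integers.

Queue lengths at query times:
  query t=1ms: backlog = 1
  query t=2ms: backlog = 1
  query t=4ms: backlog = 1
  query t=5ms: backlog = 1
  query t=6ms: backlog = 1
  query t=8ms: backlog = 0

Answer: 1 1 1 1 1 0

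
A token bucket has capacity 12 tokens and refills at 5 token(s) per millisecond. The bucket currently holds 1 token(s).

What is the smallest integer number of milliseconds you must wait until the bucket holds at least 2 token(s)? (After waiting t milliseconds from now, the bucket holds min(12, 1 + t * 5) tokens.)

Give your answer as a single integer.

Need 1 + t * 5 >= 2, so t >= 1/5.
Smallest integer t = ceil(1/5) = 1.

Answer: 1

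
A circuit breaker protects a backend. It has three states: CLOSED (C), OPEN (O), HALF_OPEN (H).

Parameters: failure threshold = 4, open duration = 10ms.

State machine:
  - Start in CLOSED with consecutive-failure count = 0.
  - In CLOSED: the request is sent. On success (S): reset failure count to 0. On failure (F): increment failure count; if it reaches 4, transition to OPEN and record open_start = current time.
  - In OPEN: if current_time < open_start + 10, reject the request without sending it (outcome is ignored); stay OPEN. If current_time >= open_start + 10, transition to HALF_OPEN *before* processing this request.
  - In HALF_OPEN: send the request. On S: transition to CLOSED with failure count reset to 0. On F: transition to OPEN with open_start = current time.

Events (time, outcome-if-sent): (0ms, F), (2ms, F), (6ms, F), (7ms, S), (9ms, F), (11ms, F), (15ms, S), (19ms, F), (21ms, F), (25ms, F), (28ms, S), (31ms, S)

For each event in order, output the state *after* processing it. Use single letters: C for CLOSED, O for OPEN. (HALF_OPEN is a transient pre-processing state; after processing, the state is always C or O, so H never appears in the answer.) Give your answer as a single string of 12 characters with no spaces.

State after each event:
  event#1 t=0ms outcome=F: state=CLOSED
  event#2 t=2ms outcome=F: state=CLOSED
  event#3 t=6ms outcome=F: state=CLOSED
  event#4 t=7ms outcome=S: state=CLOSED
  event#5 t=9ms outcome=F: state=CLOSED
  event#6 t=11ms outcome=F: state=CLOSED
  event#7 t=15ms outcome=S: state=CLOSED
  event#8 t=19ms outcome=F: state=CLOSED
  event#9 t=21ms outcome=F: state=CLOSED
  event#10 t=25ms outcome=F: state=CLOSED
  event#11 t=28ms outcome=S: state=CLOSED
  event#12 t=31ms outcome=S: state=CLOSED

Answer: CCCCCCCCCCCC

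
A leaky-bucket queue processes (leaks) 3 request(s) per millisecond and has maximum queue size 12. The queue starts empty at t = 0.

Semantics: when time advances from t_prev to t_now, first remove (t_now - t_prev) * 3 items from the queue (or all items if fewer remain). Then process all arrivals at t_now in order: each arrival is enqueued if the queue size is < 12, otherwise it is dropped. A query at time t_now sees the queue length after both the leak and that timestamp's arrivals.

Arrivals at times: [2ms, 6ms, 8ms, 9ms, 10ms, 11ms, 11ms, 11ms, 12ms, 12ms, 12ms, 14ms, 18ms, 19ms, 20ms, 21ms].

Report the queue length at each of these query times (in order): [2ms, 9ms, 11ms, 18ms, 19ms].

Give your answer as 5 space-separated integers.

Queue lengths at query times:
  query t=2ms: backlog = 1
  query t=9ms: backlog = 1
  query t=11ms: backlog = 3
  query t=18ms: backlog = 1
  query t=19ms: backlog = 1

Answer: 1 1 3 1 1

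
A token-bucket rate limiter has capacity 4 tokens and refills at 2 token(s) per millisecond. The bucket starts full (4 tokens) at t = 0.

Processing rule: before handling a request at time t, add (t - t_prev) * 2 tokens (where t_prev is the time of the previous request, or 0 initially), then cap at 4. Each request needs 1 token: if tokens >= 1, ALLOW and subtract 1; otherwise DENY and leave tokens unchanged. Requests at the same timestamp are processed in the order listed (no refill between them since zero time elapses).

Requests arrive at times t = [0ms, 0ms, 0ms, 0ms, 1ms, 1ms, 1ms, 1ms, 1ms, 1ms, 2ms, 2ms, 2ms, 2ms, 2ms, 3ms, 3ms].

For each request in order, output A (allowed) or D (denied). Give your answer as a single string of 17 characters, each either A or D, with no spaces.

Simulating step by step:
  req#1 t=0ms: ALLOW
  req#2 t=0ms: ALLOW
  req#3 t=0ms: ALLOW
  req#4 t=0ms: ALLOW
  req#5 t=1ms: ALLOW
  req#6 t=1ms: ALLOW
  req#7 t=1ms: DENY
  req#8 t=1ms: DENY
  req#9 t=1ms: DENY
  req#10 t=1ms: DENY
  req#11 t=2ms: ALLOW
  req#12 t=2ms: ALLOW
  req#13 t=2ms: DENY
  req#14 t=2ms: DENY
  req#15 t=2ms: DENY
  req#16 t=3ms: ALLOW
  req#17 t=3ms: ALLOW

Answer: AAAAAADDDDAADDDAA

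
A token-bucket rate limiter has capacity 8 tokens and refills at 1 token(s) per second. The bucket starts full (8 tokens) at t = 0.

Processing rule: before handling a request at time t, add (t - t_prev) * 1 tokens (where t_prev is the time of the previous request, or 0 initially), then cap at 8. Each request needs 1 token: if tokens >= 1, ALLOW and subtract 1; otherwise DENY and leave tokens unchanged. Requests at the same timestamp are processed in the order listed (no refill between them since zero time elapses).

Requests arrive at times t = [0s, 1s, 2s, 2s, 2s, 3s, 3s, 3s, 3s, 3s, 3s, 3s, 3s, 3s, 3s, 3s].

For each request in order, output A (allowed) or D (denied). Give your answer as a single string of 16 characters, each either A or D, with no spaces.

Answer: AAAAAAAAAAADDDDD

Derivation:
Simulating step by step:
  req#1 t=0s: ALLOW
  req#2 t=1s: ALLOW
  req#3 t=2s: ALLOW
  req#4 t=2s: ALLOW
  req#5 t=2s: ALLOW
  req#6 t=3s: ALLOW
  req#7 t=3s: ALLOW
  req#8 t=3s: ALLOW
  req#9 t=3s: ALLOW
  req#10 t=3s: ALLOW
  req#11 t=3s: ALLOW
  req#12 t=3s: DENY
  req#13 t=3s: DENY
  req#14 t=3s: DENY
  req#15 t=3s: DENY
  req#16 t=3s: DENY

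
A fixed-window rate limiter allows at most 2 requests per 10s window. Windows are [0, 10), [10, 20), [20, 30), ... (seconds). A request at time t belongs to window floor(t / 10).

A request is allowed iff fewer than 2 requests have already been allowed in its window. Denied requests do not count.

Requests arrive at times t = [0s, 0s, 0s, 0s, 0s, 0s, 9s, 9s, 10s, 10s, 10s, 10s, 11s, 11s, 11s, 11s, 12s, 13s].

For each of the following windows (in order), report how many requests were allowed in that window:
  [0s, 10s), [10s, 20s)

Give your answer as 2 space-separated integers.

Processing requests:
  req#1 t=0s (window 0): ALLOW
  req#2 t=0s (window 0): ALLOW
  req#3 t=0s (window 0): DENY
  req#4 t=0s (window 0): DENY
  req#5 t=0s (window 0): DENY
  req#6 t=0s (window 0): DENY
  req#7 t=9s (window 0): DENY
  req#8 t=9s (window 0): DENY
  req#9 t=10s (window 1): ALLOW
  req#10 t=10s (window 1): ALLOW
  req#11 t=10s (window 1): DENY
  req#12 t=10s (window 1): DENY
  req#13 t=11s (window 1): DENY
  req#14 t=11s (window 1): DENY
  req#15 t=11s (window 1): DENY
  req#16 t=11s (window 1): DENY
  req#17 t=12s (window 1): DENY
  req#18 t=13s (window 1): DENY

Allowed counts by window: 2 2

Answer: 2 2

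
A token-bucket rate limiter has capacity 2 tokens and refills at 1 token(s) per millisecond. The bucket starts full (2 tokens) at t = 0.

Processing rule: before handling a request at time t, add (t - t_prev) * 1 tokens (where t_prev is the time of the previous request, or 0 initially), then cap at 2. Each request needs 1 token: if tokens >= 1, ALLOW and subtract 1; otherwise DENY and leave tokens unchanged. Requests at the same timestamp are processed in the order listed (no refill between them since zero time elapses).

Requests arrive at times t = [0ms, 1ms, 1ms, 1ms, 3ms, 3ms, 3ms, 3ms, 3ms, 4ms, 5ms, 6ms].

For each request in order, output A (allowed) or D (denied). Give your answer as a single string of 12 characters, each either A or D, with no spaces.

Simulating step by step:
  req#1 t=0ms: ALLOW
  req#2 t=1ms: ALLOW
  req#3 t=1ms: ALLOW
  req#4 t=1ms: DENY
  req#5 t=3ms: ALLOW
  req#6 t=3ms: ALLOW
  req#7 t=3ms: DENY
  req#8 t=3ms: DENY
  req#9 t=3ms: DENY
  req#10 t=4ms: ALLOW
  req#11 t=5ms: ALLOW
  req#12 t=6ms: ALLOW

Answer: AAADAADDDAAA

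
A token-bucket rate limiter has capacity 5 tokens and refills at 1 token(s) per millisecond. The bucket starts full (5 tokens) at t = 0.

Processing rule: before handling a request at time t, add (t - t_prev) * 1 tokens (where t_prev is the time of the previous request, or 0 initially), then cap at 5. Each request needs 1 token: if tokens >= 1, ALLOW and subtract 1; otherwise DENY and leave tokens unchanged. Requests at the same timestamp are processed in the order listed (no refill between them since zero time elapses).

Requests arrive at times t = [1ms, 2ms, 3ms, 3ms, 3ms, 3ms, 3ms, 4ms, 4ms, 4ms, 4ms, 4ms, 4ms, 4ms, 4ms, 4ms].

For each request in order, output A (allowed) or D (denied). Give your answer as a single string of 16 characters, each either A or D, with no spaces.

Answer: AAAAAAAADDDDDDDD

Derivation:
Simulating step by step:
  req#1 t=1ms: ALLOW
  req#2 t=2ms: ALLOW
  req#3 t=3ms: ALLOW
  req#4 t=3ms: ALLOW
  req#5 t=3ms: ALLOW
  req#6 t=3ms: ALLOW
  req#7 t=3ms: ALLOW
  req#8 t=4ms: ALLOW
  req#9 t=4ms: DENY
  req#10 t=4ms: DENY
  req#11 t=4ms: DENY
  req#12 t=4ms: DENY
  req#13 t=4ms: DENY
  req#14 t=4ms: DENY
  req#15 t=4ms: DENY
  req#16 t=4ms: DENY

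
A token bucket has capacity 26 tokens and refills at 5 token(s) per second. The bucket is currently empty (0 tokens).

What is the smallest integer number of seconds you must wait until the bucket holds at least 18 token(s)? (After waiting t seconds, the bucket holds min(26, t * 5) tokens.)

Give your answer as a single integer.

Answer: 4

Derivation:
Need t * 5 >= 18, so t >= 18/5.
Smallest integer t = ceil(18/5) = 4.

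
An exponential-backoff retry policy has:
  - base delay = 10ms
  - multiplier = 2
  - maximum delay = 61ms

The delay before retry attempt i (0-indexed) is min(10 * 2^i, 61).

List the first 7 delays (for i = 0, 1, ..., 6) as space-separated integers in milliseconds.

Computing each delay:
  i=0: min(10*2^0, 61) = 10
  i=1: min(10*2^1, 61) = 20
  i=2: min(10*2^2, 61) = 40
  i=3: min(10*2^3, 61) = 61
  i=4: min(10*2^4, 61) = 61
  i=5: min(10*2^5, 61) = 61
  i=6: min(10*2^6, 61) = 61

Answer: 10 20 40 61 61 61 61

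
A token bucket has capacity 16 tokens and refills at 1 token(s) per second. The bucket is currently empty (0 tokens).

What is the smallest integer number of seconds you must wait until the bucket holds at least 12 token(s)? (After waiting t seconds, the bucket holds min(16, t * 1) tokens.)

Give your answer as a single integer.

Need t * 1 >= 12, so t >= 12/1.
Smallest integer t = ceil(12/1) = 12.

Answer: 12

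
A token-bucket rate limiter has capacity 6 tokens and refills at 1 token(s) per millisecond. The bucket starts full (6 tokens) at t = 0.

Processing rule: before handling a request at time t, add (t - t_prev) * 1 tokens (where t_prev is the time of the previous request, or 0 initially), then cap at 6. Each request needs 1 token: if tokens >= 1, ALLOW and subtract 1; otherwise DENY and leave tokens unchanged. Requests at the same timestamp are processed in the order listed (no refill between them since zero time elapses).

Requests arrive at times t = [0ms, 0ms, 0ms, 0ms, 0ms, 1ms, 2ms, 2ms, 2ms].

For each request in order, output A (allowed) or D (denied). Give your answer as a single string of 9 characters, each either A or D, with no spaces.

Simulating step by step:
  req#1 t=0ms: ALLOW
  req#2 t=0ms: ALLOW
  req#3 t=0ms: ALLOW
  req#4 t=0ms: ALLOW
  req#5 t=0ms: ALLOW
  req#6 t=1ms: ALLOW
  req#7 t=2ms: ALLOW
  req#8 t=2ms: ALLOW
  req#9 t=2ms: DENY

Answer: AAAAAAAAD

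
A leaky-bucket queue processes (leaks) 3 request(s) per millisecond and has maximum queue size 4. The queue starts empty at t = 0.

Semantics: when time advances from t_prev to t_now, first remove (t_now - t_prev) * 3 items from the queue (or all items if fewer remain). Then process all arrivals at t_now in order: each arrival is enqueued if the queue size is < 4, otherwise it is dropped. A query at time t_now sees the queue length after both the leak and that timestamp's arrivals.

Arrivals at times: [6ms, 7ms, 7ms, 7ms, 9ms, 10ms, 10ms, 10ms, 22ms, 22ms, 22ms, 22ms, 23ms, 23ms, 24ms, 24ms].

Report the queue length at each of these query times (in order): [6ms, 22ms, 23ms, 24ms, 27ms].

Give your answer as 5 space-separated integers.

Queue lengths at query times:
  query t=6ms: backlog = 1
  query t=22ms: backlog = 4
  query t=23ms: backlog = 3
  query t=24ms: backlog = 2
  query t=27ms: backlog = 0

Answer: 1 4 3 2 0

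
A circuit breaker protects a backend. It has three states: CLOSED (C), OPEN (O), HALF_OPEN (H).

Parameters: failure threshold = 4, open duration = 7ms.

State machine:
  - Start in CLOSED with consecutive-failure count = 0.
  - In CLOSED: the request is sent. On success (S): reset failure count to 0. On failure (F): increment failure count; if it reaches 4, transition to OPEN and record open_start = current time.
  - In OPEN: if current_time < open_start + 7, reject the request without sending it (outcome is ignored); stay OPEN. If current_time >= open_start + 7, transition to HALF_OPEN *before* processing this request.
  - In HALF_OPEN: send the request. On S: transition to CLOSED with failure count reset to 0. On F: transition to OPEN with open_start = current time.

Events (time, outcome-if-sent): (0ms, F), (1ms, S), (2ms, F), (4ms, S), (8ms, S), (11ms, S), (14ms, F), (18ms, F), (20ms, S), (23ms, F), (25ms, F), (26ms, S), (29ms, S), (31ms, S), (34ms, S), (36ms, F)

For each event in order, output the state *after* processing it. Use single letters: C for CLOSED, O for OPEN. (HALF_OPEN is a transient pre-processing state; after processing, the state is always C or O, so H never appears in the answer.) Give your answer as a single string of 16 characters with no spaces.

State after each event:
  event#1 t=0ms outcome=F: state=CLOSED
  event#2 t=1ms outcome=S: state=CLOSED
  event#3 t=2ms outcome=F: state=CLOSED
  event#4 t=4ms outcome=S: state=CLOSED
  event#5 t=8ms outcome=S: state=CLOSED
  event#6 t=11ms outcome=S: state=CLOSED
  event#7 t=14ms outcome=F: state=CLOSED
  event#8 t=18ms outcome=F: state=CLOSED
  event#9 t=20ms outcome=S: state=CLOSED
  event#10 t=23ms outcome=F: state=CLOSED
  event#11 t=25ms outcome=F: state=CLOSED
  event#12 t=26ms outcome=S: state=CLOSED
  event#13 t=29ms outcome=S: state=CLOSED
  event#14 t=31ms outcome=S: state=CLOSED
  event#15 t=34ms outcome=S: state=CLOSED
  event#16 t=36ms outcome=F: state=CLOSED

Answer: CCCCCCCCCCCCCCCC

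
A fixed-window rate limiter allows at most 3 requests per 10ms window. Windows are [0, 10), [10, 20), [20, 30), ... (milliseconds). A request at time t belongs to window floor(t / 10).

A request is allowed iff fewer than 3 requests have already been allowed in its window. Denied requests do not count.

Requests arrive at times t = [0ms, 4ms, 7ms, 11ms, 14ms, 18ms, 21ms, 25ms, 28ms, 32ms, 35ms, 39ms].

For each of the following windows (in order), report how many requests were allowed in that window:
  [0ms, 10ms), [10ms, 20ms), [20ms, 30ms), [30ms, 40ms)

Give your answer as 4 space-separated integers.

Processing requests:
  req#1 t=0ms (window 0): ALLOW
  req#2 t=4ms (window 0): ALLOW
  req#3 t=7ms (window 0): ALLOW
  req#4 t=11ms (window 1): ALLOW
  req#5 t=14ms (window 1): ALLOW
  req#6 t=18ms (window 1): ALLOW
  req#7 t=21ms (window 2): ALLOW
  req#8 t=25ms (window 2): ALLOW
  req#9 t=28ms (window 2): ALLOW
  req#10 t=32ms (window 3): ALLOW
  req#11 t=35ms (window 3): ALLOW
  req#12 t=39ms (window 3): ALLOW

Allowed counts by window: 3 3 3 3

Answer: 3 3 3 3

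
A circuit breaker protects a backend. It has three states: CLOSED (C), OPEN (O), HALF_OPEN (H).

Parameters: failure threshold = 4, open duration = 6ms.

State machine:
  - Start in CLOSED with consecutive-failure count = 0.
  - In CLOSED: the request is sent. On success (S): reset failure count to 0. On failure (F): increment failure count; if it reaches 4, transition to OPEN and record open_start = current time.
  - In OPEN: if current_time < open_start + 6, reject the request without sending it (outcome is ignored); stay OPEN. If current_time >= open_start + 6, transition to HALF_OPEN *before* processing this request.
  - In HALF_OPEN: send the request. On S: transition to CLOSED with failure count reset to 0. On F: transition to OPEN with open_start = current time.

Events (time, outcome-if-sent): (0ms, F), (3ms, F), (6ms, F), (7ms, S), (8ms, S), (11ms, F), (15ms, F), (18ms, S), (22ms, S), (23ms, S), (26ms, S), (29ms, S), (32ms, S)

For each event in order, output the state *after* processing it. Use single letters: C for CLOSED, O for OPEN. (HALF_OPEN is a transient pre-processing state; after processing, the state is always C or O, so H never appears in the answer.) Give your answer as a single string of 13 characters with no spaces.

Answer: CCCCCCCCCCCCC

Derivation:
State after each event:
  event#1 t=0ms outcome=F: state=CLOSED
  event#2 t=3ms outcome=F: state=CLOSED
  event#3 t=6ms outcome=F: state=CLOSED
  event#4 t=7ms outcome=S: state=CLOSED
  event#5 t=8ms outcome=S: state=CLOSED
  event#6 t=11ms outcome=F: state=CLOSED
  event#7 t=15ms outcome=F: state=CLOSED
  event#8 t=18ms outcome=S: state=CLOSED
  event#9 t=22ms outcome=S: state=CLOSED
  event#10 t=23ms outcome=S: state=CLOSED
  event#11 t=26ms outcome=S: state=CLOSED
  event#12 t=29ms outcome=S: state=CLOSED
  event#13 t=32ms outcome=S: state=CLOSED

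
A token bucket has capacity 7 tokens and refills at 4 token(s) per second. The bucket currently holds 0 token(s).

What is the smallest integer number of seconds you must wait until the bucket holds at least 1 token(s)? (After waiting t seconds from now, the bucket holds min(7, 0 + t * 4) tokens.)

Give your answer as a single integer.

Answer: 1

Derivation:
Need 0 + t * 4 >= 1, so t >= 1/4.
Smallest integer t = ceil(1/4) = 1.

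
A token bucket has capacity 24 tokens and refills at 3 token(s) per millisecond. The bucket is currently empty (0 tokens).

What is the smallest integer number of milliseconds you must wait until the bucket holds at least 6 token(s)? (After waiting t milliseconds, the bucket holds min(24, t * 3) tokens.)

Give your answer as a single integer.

Answer: 2

Derivation:
Need t * 3 >= 6, so t >= 6/3.
Smallest integer t = ceil(6/3) = 2.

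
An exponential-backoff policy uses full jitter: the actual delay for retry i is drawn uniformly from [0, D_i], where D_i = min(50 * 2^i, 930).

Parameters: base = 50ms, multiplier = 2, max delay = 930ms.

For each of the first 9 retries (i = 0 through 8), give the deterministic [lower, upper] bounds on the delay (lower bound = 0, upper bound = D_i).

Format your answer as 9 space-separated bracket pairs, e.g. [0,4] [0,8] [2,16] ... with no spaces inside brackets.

Answer: [0,50] [0,100] [0,200] [0,400] [0,800] [0,930] [0,930] [0,930] [0,930]

Derivation:
Computing bounds per retry:
  i=0: D_i=min(50*2^0,930)=50, bounds=[0,50]
  i=1: D_i=min(50*2^1,930)=100, bounds=[0,100]
  i=2: D_i=min(50*2^2,930)=200, bounds=[0,200]
  i=3: D_i=min(50*2^3,930)=400, bounds=[0,400]
  i=4: D_i=min(50*2^4,930)=800, bounds=[0,800]
  i=5: D_i=min(50*2^5,930)=930, bounds=[0,930]
  i=6: D_i=min(50*2^6,930)=930, bounds=[0,930]
  i=7: D_i=min(50*2^7,930)=930, bounds=[0,930]
  i=8: D_i=min(50*2^8,930)=930, bounds=[0,930]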